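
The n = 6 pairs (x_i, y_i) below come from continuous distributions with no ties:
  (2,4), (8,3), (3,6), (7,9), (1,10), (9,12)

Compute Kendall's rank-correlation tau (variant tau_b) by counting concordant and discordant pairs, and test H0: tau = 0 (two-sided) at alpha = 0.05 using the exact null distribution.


Step 1: Enumerate the 15 unordered pairs (i,j) with i<j and classify each by sign(x_j-x_i) * sign(y_j-y_i).
  (1,2):dx=+6,dy=-1->D; (1,3):dx=+1,dy=+2->C; (1,4):dx=+5,dy=+5->C; (1,5):dx=-1,dy=+6->D
  (1,6):dx=+7,dy=+8->C; (2,3):dx=-5,dy=+3->D; (2,4):dx=-1,dy=+6->D; (2,5):dx=-7,dy=+7->D
  (2,6):dx=+1,dy=+9->C; (3,4):dx=+4,dy=+3->C; (3,5):dx=-2,dy=+4->D; (3,6):dx=+6,dy=+6->C
  (4,5):dx=-6,dy=+1->D; (4,6):dx=+2,dy=+3->C; (5,6):dx=+8,dy=+2->C
Step 2: C = 8, D = 7, total pairs = 15.
Step 3: tau = (C - D)/(n(n-1)/2) = (8 - 7)/15 = 0.066667.
Step 4: Exact two-sided p-value (enumerate n! = 720 permutations of y under H0): p = 1.000000.
Step 5: alpha = 0.05. fail to reject H0.

tau_b = 0.0667 (C=8, D=7), p = 1.000000, fail to reject H0.


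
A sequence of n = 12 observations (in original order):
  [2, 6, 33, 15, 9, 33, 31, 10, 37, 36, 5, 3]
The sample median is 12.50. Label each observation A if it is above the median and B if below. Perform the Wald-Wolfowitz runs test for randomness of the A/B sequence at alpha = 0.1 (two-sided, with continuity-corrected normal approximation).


Step 1: Compute median = 12.50; label A = above, B = below.
Labels in order: BBAABAABAABB  (n_A = 6, n_B = 6)
Step 2: Count runs R = 7.
Step 3: Under H0 (random ordering), E[R] = 2*n_A*n_B/(n_A+n_B) + 1 = 2*6*6/12 + 1 = 7.0000.
        Var[R] = 2*n_A*n_B*(2*n_A*n_B - n_A - n_B) / ((n_A+n_B)^2 * (n_A+n_B-1)) = 4320/1584 = 2.7273.
        SD[R] = 1.6514.
Step 4: R = E[R], so z = 0 with no continuity correction.
Step 5: Two-sided p-value via normal approximation = 2*(1 - Phi(|z|)) = 1.000000.
Step 6: alpha = 0.1. fail to reject H0.

R = 7, z = 0.0000, p = 1.000000, fail to reject H0.


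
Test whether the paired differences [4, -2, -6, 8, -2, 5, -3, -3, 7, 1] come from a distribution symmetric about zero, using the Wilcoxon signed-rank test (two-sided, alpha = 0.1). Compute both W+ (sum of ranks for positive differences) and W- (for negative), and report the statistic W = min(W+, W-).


Step 1: Drop any zero differences (none here) and take |d_i|.
|d| = [4, 2, 6, 8, 2, 5, 3, 3, 7, 1]
Step 2: Midrank |d_i| (ties get averaged ranks).
ranks: |4|->6, |2|->2.5, |6|->8, |8|->10, |2|->2.5, |5|->7, |3|->4.5, |3|->4.5, |7|->9, |1|->1
Step 3: Attach original signs; sum ranks with positive sign and with negative sign.
W+ = 6 + 10 + 7 + 9 + 1 = 33
W- = 2.5 + 8 + 2.5 + 4.5 + 4.5 = 22
(Check: W+ + W- = 55 should equal n(n+1)/2 = 55.)
Step 4: Test statistic W = min(W+, W-) = 22.
Step 5: Ties in |d|, so use the tie-corrected normal approximation.
        E[W] = n(n+1)/4 = 10*11/4 = 27.5.
        Tie groups: |d|=2 (t=2), |d|=3 (t=2); sum(t^3 - t) = 12.
        Var[W] = n(n+1)(2n+1)/24 - sum(t^3-t)/48 = 2310/24 - 12/48 = 96.
        z = (W - E[W]) / sqrt(Var[W]) = (22 - 27.5) / 9.7980 = -0.5613.
        Two-sided p = 2*Phi(z) = 0.574565.
Step 6: alpha = 0.1. fail to reject H0.

W+ = 33, W- = 22, W = min = 22, p = 0.574565, fail to reject H0.


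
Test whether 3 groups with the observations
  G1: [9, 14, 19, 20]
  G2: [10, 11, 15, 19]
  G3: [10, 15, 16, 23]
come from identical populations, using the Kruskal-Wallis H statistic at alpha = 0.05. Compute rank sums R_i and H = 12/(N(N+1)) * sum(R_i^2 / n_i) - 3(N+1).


Step 1: Combine all N = 12 observations and assign midranks.
sorted (value, group, rank): (9,G1,1), (10,G2,2.5), (10,G3,2.5), (11,G2,4), (14,G1,5), (15,G2,6.5), (15,G3,6.5), (16,G3,8), (19,G1,9.5), (19,G2,9.5), (20,G1,11), (23,G3,12)
Step 2: Sum ranks within each group.
R_1 = 26.5 (n_1 = 4)
R_2 = 22.5 (n_2 = 4)
R_3 = 29 (n_3 = 4)
Step 3: H = 12/(N(N+1)) * sum(R_i^2/n_i) - 3(N+1)
     = 12/(12*13) * (26.5^2/4 + 22.5^2/4 + 29^2/4) - 3*13
     = 0.076923 * 512.375 - 39
     = 0.413462.
Step 4: Ties present; correction factor C = 1 - 18/(12^3 - 12) = 0.989510. Corrected H = 0.413462 / 0.989510 = 0.417845.
Step 5: Under H0, H ~ chi^2(2); p-value = 0.811458.
Step 6: alpha = 0.05. fail to reject H0.

H = 0.4178, df = 2, p = 0.811458, fail to reject H0.


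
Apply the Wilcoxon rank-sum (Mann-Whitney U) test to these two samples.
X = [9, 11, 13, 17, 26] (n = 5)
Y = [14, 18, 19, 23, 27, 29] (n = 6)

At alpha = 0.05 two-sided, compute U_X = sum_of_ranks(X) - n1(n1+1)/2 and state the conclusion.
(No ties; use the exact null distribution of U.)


Step 1: Combine and sort all 11 observations; assign midranks.
sorted (value, group): (9,X), (11,X), (13,X), (14,Y), (17,X), (18,Y), (19,Y), (23,Y), (26,X), (27,Y), (29,Y)
ranks: 9->1, 11->2, 13->3, 14->4, 17->5, 18->6, 19->7, 23->8, 26->9, 27->10, 29->11
Step 2: Rank sum for X: R1 = 1 + 2 + 3 + 5 + 9 = 20.
Step 3: U_X = R1 - n1(n1+1)/2 = 20 - 5*6/2 = 20 - 15 = 5.
       U_Y = n1*n2 - U_X = 30 - 5 = 25.
Step 4: No ties, so the exact null distribution of U (based on enumerating the C(11,5) = 462 equally likely rank assignments) gives the two-sided p-value.
Step 5: p-value = 0.082251; compare to alpha = 0.05. fail to reject H0.

U_X = 5, p = 0.082251, fail to reject H0 at alpha = 0.05.


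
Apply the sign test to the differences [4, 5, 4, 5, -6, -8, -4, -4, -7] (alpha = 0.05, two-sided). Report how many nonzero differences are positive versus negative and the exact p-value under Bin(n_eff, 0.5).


Step 1: Discard zero differences. Original n = 9; n_eff = number of nonzero differences = 9.
Nonzero differences (with sign): +4, +5, +4, +5, -6, -8, -4, -4, -7
Step 2: Count signs: positive = 4, negative = 5.
Step 3: Under H0: P(positive) = 0.5, so the number of positives S ~ Bin(9, 0.5).
Step 4: Two-sided exact p-value = sum of Bin(9,0.5) probabilities at or below the observed probability = 1.000000.
Step 5: alpha = 0.05. fail to reject H0.

n_eff = 9, pos = 4, neg = 5, p = 1.000000, fail to reject H0.


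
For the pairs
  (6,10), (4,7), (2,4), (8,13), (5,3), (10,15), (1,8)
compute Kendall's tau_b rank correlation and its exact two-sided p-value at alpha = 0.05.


Step 1: Enumerate the 21 unordered pairs (i,j) with i<j and classify each by sign(x_j-x_i) * sign(y_j-y_i).
  (1,2):dx=-2,dy=-3->C; (1,3):dx=-4,dy=-6->C; (1,4):dx=+2,dy=+3->C; (1,5):dx=-1,dy=-7->C
  (1,6):dx=+4,dy=+5->C; (1,7):dx=-5,dy=-2->C; (2,3):dx=-2,dy=-3->C; (2,4):dx=+4,dy=+6->C
  (2,5):dx=+1,dy=-4->D; (2,6):dx=+6,dy=+8->C; (2,7):dx=-3,dy=+1->D; (3,4):dx=+6,dy=+9->C
  (3,5):dx=+3,dy=-1->D; (3,6):dx=+8,dy=+11->C; (3,7):dx=-1,dy=+4->D; (4,5):dx=-3,dy=-10->C
  (4,6):dx=+2,dy=+2->C; (4,7):dx=-7,dy=-5->C; (5,6):dx=+5,dy=+12->C; (5,7):dx=-4,dy=+5->D
  (6,7):dx=-9,dy=-7->C
Step 2: C = 16, D = 5, total pairs = 21.
Step 3: tau = (C - D)/(n(n-1)/2) = (16 - 5)/21 = 0.523810.
Step 4: Exact two-sided p-value (enumerate n! = 5040 permutations of y under H0): p = 0.136111.
Step 5: alpha = 0.05. fail to reject H0.

tau_b = 0.5238 (C=16, D=5), p = 0.136111, fail to reject H0.


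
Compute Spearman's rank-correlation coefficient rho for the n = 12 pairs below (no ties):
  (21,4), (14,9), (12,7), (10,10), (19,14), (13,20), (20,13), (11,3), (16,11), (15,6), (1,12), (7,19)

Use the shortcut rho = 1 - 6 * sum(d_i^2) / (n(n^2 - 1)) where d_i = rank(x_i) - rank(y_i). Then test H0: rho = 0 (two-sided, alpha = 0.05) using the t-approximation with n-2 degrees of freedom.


Step 1: Rank x and y separately (midranks; no ties here).
rank(x): 21->12, 14->7, 12->5, 10->3, 19->10, 13->6, 20->11, 11->4, 16->9, 15->8, 1->1, 7->2
rank(y): 4->2, 9->5, 7->4, 10->6, 14->10, 20->12, 13->9, 3->1, 11->7, 6->3, 12->8, 19->11
Step 2: d_i = R_x(i) - R_y(i); compute d_i^2.
  (12-2)^2=100, (7-5)^2=4, (5-4)^2=1, (3-6)^2=9, (10-10)^2=0, (6-12)^2=36, (11-9)^2=4, (4-1)^2=9, (9-7)^2=4, (8-3)^2=25, (1-8)^2=49, (2-11)^2=81
sum(d^2) = 322.
Step 3: rho = 1 - 6*322 / (12*(12^2 - 1)) = 1 - 1932/1716 = -0.125874.
Step 4: Under H0, t = rho * sqrt((n-2)/(1-rho^2)) = -0.4012 ~ t(10).
Step 5: Two-sided p-value from the t-distribution with 10 df = 0.696683.
Step 6: alpha = 0.05. fail to reject H0.

rho = -0.1259, p = 0.696683, fail to reject H0 at alpha = 0.05.


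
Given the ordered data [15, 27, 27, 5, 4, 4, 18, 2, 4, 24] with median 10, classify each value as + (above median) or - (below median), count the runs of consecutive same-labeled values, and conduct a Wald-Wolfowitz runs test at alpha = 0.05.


Step 1: Compute median = 10; label A = above, B = below.
Labels in order: AAABBBABBA  (n_A = 5, n_B = 5)
Step 2: Count runs R = 5.
Step 3: Under H0 (random ordering), E[R] = 2*n_A*n_B/(n_A+n_B) + 1 = 2*5*5/10 + 1 = 6.0000.
        Var[R] = 2*n_A*n_B*(2*n_A*n_B - n_A - n_B) / ((n_A+n_B)^2 * (n_A+n_B-1)) = 2000/900 = 2.2222.
        SD[R] = 1.4907.
Step 4: Continuity-corrected z = (R + 0.5 - E[R]) / SD[R] = (5 + 0.5 - 6.0000) / 1.4907 = -0.3354.
Step 5: Two-sided p-value via normal approximation = 2*(1 - Phi(|z|)) = 0.737316.
Step 6: alpha = 0.05. fail to reject H0.

R = 5, z = -0.3354, p = 0.737316, fail to reject H0.


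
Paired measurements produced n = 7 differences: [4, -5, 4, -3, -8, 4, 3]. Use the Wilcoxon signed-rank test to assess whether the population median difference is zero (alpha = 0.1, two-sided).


Step 1: Drop any zero differences (none here) and take |d_i|.
|d| = [4, 5, 4, 3, 8, 4, 3]
Step 2: Midrank |d_i| (ties get averaged ranks).
ranks: |4|->4, |5|->6, |4|->4, |3|->1.5, |8|->7, |4|->4, |3|->1.5
Step 3: Attach original signs; sum ranks with positive sign and with negative sign.
W+ = 4 + 4 + 4 + 1.5 = 13.5
W- = 6 + 1.5 + 7 = 14.5
(Check: W+ + W- = 28 should equal n(n+1)/2 = 28.)
Step 4: Test statistic W = min(W+, W-) = 13.5.
Step 5: Ties in |d|, so use the tie-corrected normal approximation.
        E[W] = n(n+1)/4 = 7*8/4 = 14.
        Tie groups: |d|=3 (t=2), |d|=4 (t=3); sum(t^3 - t) = 30.
        Var[W] = n(n+1)(2n+1)/24 - sum(t^3-t)/48 = 840/24 - 30/48 = 34.375.
        z = (W - E[W]) / sqrt(Var[W]) = (13.5 - 14) / 5.8630 = -0.0853.
        Two-sided p = 2*Phi(z) = 0.932039.
Step 6: alpha = 0.1. fail to reject H0.

W+ = 13.5, W- = 14.5, W = min = 13.5, p = 0.932039, fail to reject H0.


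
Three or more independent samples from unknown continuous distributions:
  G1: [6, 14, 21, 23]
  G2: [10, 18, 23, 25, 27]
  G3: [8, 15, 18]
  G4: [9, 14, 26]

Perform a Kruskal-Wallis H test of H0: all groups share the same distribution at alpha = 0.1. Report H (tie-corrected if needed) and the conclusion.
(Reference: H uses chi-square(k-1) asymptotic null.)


Step 1: Combine all N = 15 observations and assign midranks.
sorted (value, group, rank): (6,G1,1), (8,G3,2), (9,G4,3), (10,G2,4), (14,G1,5.5), (14,G4,5.5), (15,G3,7), (18,G2,8.5), (18,G3,8.5), (21,G1,10), (23,G1,11.5), (23,G2,11.5), (25,G2,13), (26,G4,14), (27,G2,15)
Step 2: Sum ranks within each group.
R_1 = 28 (n_1 = 4)
R_2 = 52 (n_2 = 5)
R_3 = 17.5 (n_3 = 3)
R_4 = 22.5 (n_4 = 3)
Step 3: H = 12/(N(N+1)) * sum(R_i^2/n_i) - 3(N+1)
     = 12/(15*16) * (28^2/4 + 52^2/5 + 17.5^2/3 + 22.5^2/3) - 3*16
     = 0.050000 * 1007.63 - 48
     = 2.381667.
Step 4: Ties present; correction factor C = 1 - 18/(15^3 - 15) = 0.994643. Corrected H = 2.381667 / 0.994643 = 2.394494.
Step 5: Under H0, H ~ chi^2(3); p-value = 0.494660.
Step 6: alpha = 0.1. fail to reject H0.

H = 2.3945, df = 3, p = 0.494660, fail to reject H0.


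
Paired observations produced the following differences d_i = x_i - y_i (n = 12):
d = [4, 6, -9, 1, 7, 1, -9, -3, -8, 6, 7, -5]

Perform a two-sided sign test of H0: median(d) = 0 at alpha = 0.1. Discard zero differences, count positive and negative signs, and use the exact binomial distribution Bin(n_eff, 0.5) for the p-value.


Step 1: Discard zero differences. Original n = 12; n_eff = number of nonzero differences = 12.
Nonzero differences (with sign): +4, +6, -9, +1, +7, +1, -9, -3, -8, +6, +7, -5
Step 2: Count signs: positive = 7, negative = 5.
Step 3: Under H0: P(positive) = 0.5, so the number of positives S ~ Bin(12, 0.5).
Step 4: Two-sided exact p-value = sum of Bin(12,0.5) probabilities at or below the observed probability = 0.774414.
Step 5: alpha = 0.1. fail to reject H0.

n_eff = 12, pos = 7, neg = 5, p = 0.774414, fail to reject H0.


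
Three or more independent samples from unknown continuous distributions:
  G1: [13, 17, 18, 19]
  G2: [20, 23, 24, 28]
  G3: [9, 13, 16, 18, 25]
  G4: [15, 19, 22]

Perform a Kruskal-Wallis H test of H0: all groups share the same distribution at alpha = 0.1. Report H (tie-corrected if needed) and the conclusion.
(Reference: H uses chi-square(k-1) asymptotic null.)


Step 1: Combine all N = 16 observations and assign midranks.
sorted (value, group, rank): (9,G3,1), (13,G1,2.5), (13,G3,2.5), (15,G4,4), (16,G3,5), (17,G1,6), (18,G1,7.5), (18,G3,7.5), (19,G1,9.5), (19,G4,9.5), (20,G2,11), (22,G4,12), (23,G2,13), (24,G2,14), (25,G3,15), (28,G2,16)
Step 2: Sum ranks within each group.
R_1 = 25.5 (n_1 = 4)
R_2 = 54 (n_2 = 4)
R_3 = 31 (n_3 = 5)
R_4 = 25.5 (n_4 = 3)
Step 3: H = 12/(N(N+1)) * sum(R_i^2/n_i) - 3(N+1)
     = 12/(16*17) * (25.5^2/4 + 54^2/4 + 31^2/5 + 25.5^2/3) - 3*17
     = 0.044118 * 1300.51 - 51
     = 6.375551.
Step 4: Ties present; correction factor C = 1 - 18/(16^3 - 16) = 0.995588. Corrected H = 6.375551 / 0.995588 = 6.403804.
Step 5: Under H0, H ~ chi^2(3); p-value = 0.093534.
Step 6: alpha = 0.1. reject H0.

H = 6.4038, df = 3, p = 0.093534, reject H0.


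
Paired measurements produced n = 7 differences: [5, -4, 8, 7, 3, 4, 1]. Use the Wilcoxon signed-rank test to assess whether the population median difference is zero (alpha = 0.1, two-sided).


Step 1: Drop any zero differences (none here) and take |d_i|.
|d| = [5, 4, 8, 7, 3, 4, 1]
Step 2: Midrank |d_i| (ties get averaged ranks).
ranks: |5|->5, |4|->3.5, |8|->7, |7|->6, |3|->2, |4|->3.5, |1|->1
Step 3: Attach original signs; sum ranks with positive sign and with negative sign.
W+ = 5 + 7 + 6 + 2 + 3.5 + 1 = 24.5
W- = 3.5 = 3.5
(Check: W+ + W- = 28 should equal n(n+1)/2 = 28.)
Step 4: Test statistic W = min(W+, W-) = 3.5.
Step 5: Ties in |d|, so use the tie-corrected normal approximation.
        E[W] = n(n+1)/4 = 7*8/4 = 14.
        Tie groups: |d|=4 (t=2); sum(t^3 - t) = 6.
        Var[W] = n(n+1)(2n+1)/24 - sum(t^3-t)/48 = 840/24 - 6/48 = 34.875.
        z = (W - E[W]) / sqrt(Var[W]) = (3.5 - 14) / 5.9055 = -1.7780.
        Two-sided p = 2*Phi(z) = 0.075404.
Step 6: alpha = 0.1. reject H0.

W+ = 24.5, W- = 3.5, W = min = 3.5, p = 0.075404, reject H0.


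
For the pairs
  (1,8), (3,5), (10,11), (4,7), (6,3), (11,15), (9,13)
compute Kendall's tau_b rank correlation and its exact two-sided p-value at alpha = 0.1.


Step 1: Enumerate the 21 unordered pairs (i,j) with i<j and classify each by sign(x_j-x_i) * sign(y_j-y_i).
  (1,2):dx=+2,dy=-3->D; (1,3):dx=+9,dy=+3->C; (1,4):dx=+3,dy=-1->D; (1,5):dx=+5,dy=-5->D
  (1,6):dx=+10,dy=+7->C; (1,7):dx=+8,dy=+5->C; (2,3):dx=+7,dy=+6->C; (2,4):dx=+1,dy=+2->C
  (2,5):dx=+3,dy=-2->D; (2,6):dx=+8,dy=+10->C; (2,7):dx=+6,dy=+8->C; (3,4):dx=-6,dy=-4->C
  (3,5):dx=-4,dy=-8->C; (3,6):dx=+1,dy=+4->C; (3,7):dx=-1,dy=+2->D; (4,5):dx=+2,dy=-4->D
  (4,6):dx=+7,dy=+8->C; (4,7):dx=+5,dy=+6->C; (5,6):dx=+5,dy=+12->C; (5,7):dx=+3,dy=+10->C
  (6,7):dx=-2,dy=-2->C
Step 2: C = 15, D = 6, total pairs = 21.
Step 3: tau = (C - D)/(n(n-1)/2) = (15 - 6)/21 = 0.428571.
Step 4: Exact two-sided p-value (enumerate n! = 5040 permutations of y under H0): p = 0.238889.
Step 5: alpha = 0.1. fail to reject H0.

tau_b = 0.4286 (C=15, D=6), p = 0.238889, fail to reject H0.


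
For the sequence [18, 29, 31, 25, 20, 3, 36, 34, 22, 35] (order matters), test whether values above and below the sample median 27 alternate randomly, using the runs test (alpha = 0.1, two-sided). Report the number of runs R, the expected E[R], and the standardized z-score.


Step 1: Compute median = 27; label A = above, B = below.
Labels in order: BAABBBAABA  (n_A = 5, n_B = 5)
Step 2: Count runs R = 6.
Step 3: Under H0 (random ordering), E[R] = 2*n_A*n_B/(n_A+n_B) + 1 = 2*5*5/10 + 1 = 6.0000.
        Var[R] = 2*n_A*n_B*(2*n_A*n_B - n_A - n_B) / ((n_A+n_B)^2 * (n_A+n_B-1)) = 2000/900 = 2.2222.
        SD[R] = 1.4907.
Step 4: R = E[R], so z = 0 with no continuity correction.
Step 5: Two-sided p-value via normal approximation = 2*(1 - Phi(|z|)) = 1.000000.
Step 6: alpha = 0.1. fail to reject H0.

R = 6, z = 0.0000, p = 1.000000, fail to reject H0.


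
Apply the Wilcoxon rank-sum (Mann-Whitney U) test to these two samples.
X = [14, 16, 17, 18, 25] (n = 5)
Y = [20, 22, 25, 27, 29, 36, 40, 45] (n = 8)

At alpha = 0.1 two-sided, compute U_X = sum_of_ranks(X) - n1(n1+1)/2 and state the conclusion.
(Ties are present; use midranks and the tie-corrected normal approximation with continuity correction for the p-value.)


Step 1: Combine and sort all 13 observations; assign midranks.
sorted (value, group): (14,X), (16,X), (17,X), (18,X), (20,Y), (22,Y), (25,X), (25,Y), (27,Y), (29,Y), (36,Y), (40,Y), (45,Y)
ranks: 14->1, 16->2, 17->3, 18->4, 20->5, 22->6, 25->7.5, 25->7.5, 27->9, 29->10, 36->11, 40->12, 45->13
Step 2: Rank sum for X: R1 = 1 + 2 + 3 + 4 + 7.5 = 17.5.
Step 3: U_X = R1 - n1(n1+1)/2 = 17.5 - 5*6/2 = 17.5 - 15 = 2.5.
       U_Y = n1*n2 - U_X = 40 - 2.5 = 37.5.
Step 4: Ties are present, so use the tie-corrected normal approximation (with continuity correction) for the p-value.
Step 5: p-value = 0.012704; compare to alpha = 0.1. reject H0.

U_X = 2.5, p = 0.012704, reject H0 at alpha = 0.1.


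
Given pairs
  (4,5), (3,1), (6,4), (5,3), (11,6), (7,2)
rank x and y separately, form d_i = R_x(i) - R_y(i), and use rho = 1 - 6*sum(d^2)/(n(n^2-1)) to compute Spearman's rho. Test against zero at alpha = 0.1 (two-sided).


Step 1: Rank x and y separately (midranks; no ties here).
rank(x): 4->2, 3->1, 6->4, 5->3, 11->6, 7->5
rank(y): 5->5, 1->1, 4->4, 3->3, 6->6, 2->2
Step 2: d_i = R_x(i) - R_y(i); compute d_i^2.
  (2-5)^2=9, (1-1)^2=0, (4-4)^2=0, (3-3)^2=0, (6-6)^2=0, (5-2)^2=9
sum(d^2) = 18.
Step 3: rho = 1 - 6*18 / (6*(6^2 - 1)) = 1 - 108/210 = 0.485714.
Step 4: Under H0, t = rho * sqrt((n-2)/(1-rho^2)) = 1.1113 ~ t(4).
Step 5: Two-sided p-value from the t-distribution with 4 df = 0.328723.
Step 6: alpha = 0.1. fail to reject H0.

rho = 0.4857, p = 0.328723, fail to reject H0 at alpha = 0.1.


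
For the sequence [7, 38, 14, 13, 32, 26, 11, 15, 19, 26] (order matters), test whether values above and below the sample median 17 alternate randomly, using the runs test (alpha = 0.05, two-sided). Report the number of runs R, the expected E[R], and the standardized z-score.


Step 1: Compute median = 17; label A = above, B = below.
Labels in order: BABBAABBAA  (n_A = 5, n_B = 5)
Step 2: Count runs R = 6.
Step 3: Under H0 (random ordering), E[R] = 2*n_A*n_B/(n_A+n_B) + 1 = 2*5*5/10 + 1 = 6.0000.
        Var[R] = 2*n_A*n_B*(2*n_A*n_B - n_A - n_B) / ((n_A+n_B)^2 * (n_A+n_B-1)) = 2000/900 = 2.2222.
        SD[R] = 1.4907.
Step 4: R = E[R], so z = 0 with no continuity correction.
Step 5: Two-sided p-value via normal approximation = 2*(1 - Phi(|z|)) = 1.000000.
Step 6: alpha = 0.05. fail to reject H0.

R = 6, z = 0.0000, p = 1.000000, fail to reject H0.


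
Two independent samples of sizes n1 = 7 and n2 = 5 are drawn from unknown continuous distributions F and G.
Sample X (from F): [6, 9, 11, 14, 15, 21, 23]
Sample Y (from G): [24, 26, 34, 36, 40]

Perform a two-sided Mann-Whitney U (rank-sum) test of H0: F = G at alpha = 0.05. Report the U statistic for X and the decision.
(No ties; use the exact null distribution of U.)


Step 1: Combine and sort all 12 observations; assign midranks.
sorted (value, group): (6,X), (9,X), (11,X), (14,X), (15,X), (21,X), (23,X), (24,Y), (26,Y), (34,Y), (36,Y), (40,Y)
ranks: 6->1, 9->2, 11->3, 14->4, 15->5, 21->6, 23->7, 24->8, 26->9, 34->10, 36->11, 40->12
Step 2: Rank sum for X: R1 = 1 + 2 + 3 + 4 + 5 + 6 + 7 = 28.
Step 3: U_X = R1 - n1(n1+1)/2 = 28 - 7*8/2 = 28 - 28 = 0.
       U_Y = n1*n2 - U_X = 35 - 0 = 35.
Step 4: No ties, so the exact null distribution of U (based on enumerating the C(12,7) = 792 equally likely rank assignments) gives the two-sided p-value.
Step 5: p-value = 0.002525; compare to alpha = 0.05. reject H0.

U_X = 0, p = 0.002525, reject H0 at alpha = 0.05.


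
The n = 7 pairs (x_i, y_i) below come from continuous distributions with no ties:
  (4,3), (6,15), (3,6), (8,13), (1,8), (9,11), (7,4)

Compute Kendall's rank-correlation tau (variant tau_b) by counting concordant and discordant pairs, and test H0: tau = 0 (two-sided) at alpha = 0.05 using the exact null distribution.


Step 1: Enumerate the 21 unordered pairs (i,j) with i<j and classify each by sign(x_j-x_i) * sign(y_j-y_i).
  (1,2):dx=+2,dy=+12->C; (1,3):dx=-1,dy=+3->D; (1,4):dx=+4,dy=+10->C; (1,5):dx=-3,dy=+5->D
  (1,6):dx=+5,dy=+8->C; (1,7):dx=+3,dy=+1->C; (2,3):dx=-3,dy=-9->C; (2,4):dx=+2,dy=-2->D
  (2,5):dx=-5,dy=-7->C; (2,6):dx=+3,dy=-4->D; (2,7):dx=+1,dy=-11->D; (3,4):dx=+5,dy=+7->C
  (3,5):dx=-2,dy=+2->D; (3,6):dx=+6,dy=+5->C; (3,7):dx=+4,dy=-2->D; (4,5):dx=-7,dy=-5->C
  (4,6):dx=+1,dy=-2->D; (4,7):dx=-1,dy=-9->C; (5,6):dx=+8,dy=+3->C; (5,7):dx=+6,dy=-4->D
  (6,7):dx=-2,dy=-7->C
Step 2: C = 12, D = 9, total pairs = 21.
Step 3: tau = (C - D)/(n(n-1)/2) = (12 - 9)/21 = 0.142857.
Step 4: Exact two-sided p-value (enumerate n! = 5040 permutations of y under H0): p = 0.772619.
Step 5: alpha = 0.05. fail to reject H0.

tau_b = 0.1429 (C=12, D=9), p = 0.772619, fail to reject H0.


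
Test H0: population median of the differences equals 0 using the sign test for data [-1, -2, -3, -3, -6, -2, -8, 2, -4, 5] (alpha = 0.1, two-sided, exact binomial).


Step 1: Discard zero differences. Original n = 10; n_eff = number of nonzero differences = 10.
Nonzero differences (with sign): -1, -2, -3, -3, -6, -2, -8, +2, -4, +5
Step 2: Count signs: positive = 2, negative = 8.
Step 3: Under H0: P(positive) = 0.5, so the number of positives S ~ Bin(10, 0.5).
Step 4: Two-sided exact p-value = sum of Bin(10,0.5) probabilities at or below the observed probability = 0.109375.
Step 5: alpha = 0.1. fail to reject H0.

n_eff = 10, pos = 2, neg = 8, p = 0.109375, fail to reject H0.


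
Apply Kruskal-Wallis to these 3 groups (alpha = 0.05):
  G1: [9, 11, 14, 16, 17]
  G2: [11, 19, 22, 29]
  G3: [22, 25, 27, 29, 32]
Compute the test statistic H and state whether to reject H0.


Step 1: Combine all N = 14 observations and assign midranks.
sorted (value, group, rank): (9,G1,1), (11,G1,2.5), (11,G2,2.5), (14,G1,4), (16,G1,5), (17,G1,6), (19,G2,7), (22,G2,8.5), (22,G3,8.5), (25,G3,10), (27,G3,11), (29,G2,12.5), (29,G3,12.5), (32,G3,14)
Step 2: Sum ranks within each group.
R_1 = 18.5 (n_1 = 5)
R_2 = 30.5 (n_2 = 4)
R_3 = 56 (n_3 = 5)
Step 3: H = 12/(N(N+1)) * sum(R_i^2/n_i) - 3(N+1)
     = 12/(14*15) * (18.5^2/5 + 30.5^2/4 + 56^2/5) - 3*15
     = 0.057143 * 928.213 - 45
     = 8.040714.
Step 4: Ties present; correction factor C = 1 - 18/(14^3 - 14) = 0.993407. Corrected H = 8.040714 / 0.993407 = 8.094082.
Step 5: Under H0, H ~ chi^2(2); p-value = 0.017474.
Step 6: alpha = 0.05. reject H0.

H = 8.0941, df = 2, p = 0.017474, reject H0.


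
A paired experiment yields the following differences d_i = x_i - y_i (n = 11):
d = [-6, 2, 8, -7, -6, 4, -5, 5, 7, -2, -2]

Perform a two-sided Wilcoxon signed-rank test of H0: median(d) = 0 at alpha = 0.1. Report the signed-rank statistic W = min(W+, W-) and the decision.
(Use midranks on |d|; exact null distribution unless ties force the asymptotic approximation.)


Step 1: Drop any zero differences (none here) and take |d_i|.
|d| = [6, 2, 8, 7, 6, 4, 5, 5, 7, 2, 2]
Step 2: Midrank |d_i| (ties get averaged ranks).
ranks: |6|->7.5, |2|->2, |8|->11, |7|->9.5, |6|->7.5, |4|->4, |5|->5.5, |5|->5.5, |7|->9.5, |2|->2, |2|->2
Step 3: Attach original signs; sum ranks with positive sign and with negative sign.
W+ = 2 + 11 + 4 + 5.5 + 9.5 = 32
W- = 7.5 + 9.5 + 7.5 + 5.5 + 2 + 2 = 34
(Check: W+ + W- = 66 should equal n(n+1)/2 = 66.)
Step 4: Test statistic W = min(W+, W-) = 32.
Step 5: Ties in |d|, so use the tie-corrected normal approximation.
        E[W] = n(n+1)/4 = 11*12/4 = 33.
        Tie groups: |d|=2 (t=3), |d|=5 (t=2), |d|=6 (t=2), |d|=7 (t=2); sum(t^3 - t) = 42.
        Var[W] = n(n+1)(2n+1)/24 - sum(t^3-t)/48 = 3036/24 - 42/48 = 125.625.
        z = (W - E[W]) / sqrt(Var[W]) = (32 - 33) / 11.2083 = -0.0892.
        Two-sided p = 2*Phi(z) = 0.928907.
Step 6: alpha = 0.1. fail to reject H0.

W+ = 32, W- = 34, W = min = 32, p = 0.928907, fail to reject H0.


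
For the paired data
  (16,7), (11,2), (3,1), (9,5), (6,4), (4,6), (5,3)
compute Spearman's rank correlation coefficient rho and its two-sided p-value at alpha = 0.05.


Step 1: Rank x and y separately (midranks; no ties here).
rank(x): 16->7, 11->6, 3->1, 9->5, 6->4, 4->2, 5->3
rank(y): 7->7, 2->2, 1->1, 5->5, 4->4, 6->6, 3->3
Step 2: d_i = R_x(i) - R_y(i); compute d_i^2.
  (7-7)^2=0, (6-2)^2=16, (1-1)^2=0, (5-5)^2=0, (4-4)^2=0, (2-6)^2=16, (3-3)^2=0
sum(d^2) = 32.
Step 3: rho = 1 - 6*32 / (7*(7^2 - 1)) = 1 - 192/336 = 0.428571.
Step 4: Under H0, t = rho * sqrt((n-2)/(1-rho^2)) = 1.0607 ~ t(5).
Step 5: Two-sided p-value from the t-distribution with 5 df = 0.337368.
Step 6: alpha = 0.05. fail to reject H0.

rho = 0.4286, p = 0.337368, fail to reject H0 at alpha = 0.05.


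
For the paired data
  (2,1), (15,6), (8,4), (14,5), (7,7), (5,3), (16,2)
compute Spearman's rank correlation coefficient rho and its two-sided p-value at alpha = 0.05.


Step 1: Rank x and y separately (midranks; no ties here).
rank(x): 2->1, 15->6, 8->4, 14->5, 7->3, 5->2, 16->7
rank(y): 1->1, 6->6, 4->4, 5->5, 7->7, 3->3, 2->2
Step 2: d_i = R_x(i) - R_y(i); compute d_i^2.
  (1-1)^2=0, (6-6)^2=0, (4-4)^2=0, (5-5)^2=0, (3-7)^2=16, (2-3)^2=1, (7-2)^2=25
sum(d^2) = 42.
Step 3: rho = 1 - 6*42 / (7*(7^2 - 1)) = 1 - 252/336 = 0.250000.
Step 4: Under H0, t = rho * sqrt((n-2)/(1-rho^2)) = 0.5774 ~ t(5).
Step 5: Two-sided p-value from the t-distribution with 5 df = 0.588724.
Step 6: alpha = 0.05. fail to reject H0.

rho = 0.2500, p = 0.588724, fail to reject H0 at alpha = 0.05.


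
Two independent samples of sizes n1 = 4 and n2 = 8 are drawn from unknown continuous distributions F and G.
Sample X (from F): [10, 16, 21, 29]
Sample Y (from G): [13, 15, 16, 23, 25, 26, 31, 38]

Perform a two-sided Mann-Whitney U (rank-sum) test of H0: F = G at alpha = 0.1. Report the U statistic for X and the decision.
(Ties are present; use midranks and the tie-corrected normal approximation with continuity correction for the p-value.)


Step 1: Combine and sort all 12 observations; assign midranks.
sorted (value, group): (10,X), (13,Y), (15,Y), (16,X), (16,Y), (21,X), (23,Y), (25,Y), (26,Y), (29,X), (31,Y), (38,Y)
ranks: 10->1, 13->2, 15->3, 16->4.5, 16->4.5, 21->6, 23->7, 25->8, 26->9, 29->10, 31->11, 38->12
Step 2: Rank sum for X: R1 = 1 + 4.5 + 6 + 10 = 21.5.
Step 3: U_X = R1 - n1(n1+1)/2 = 21.5 - 4*5/2 = 21.5 - 10 = 11.5.
       U_Y = n1*n2 - U_X = 32 - 11.5 = 20.5.
Step 4: Ties are present, so use the tie-corrected normal approximation (with continuity correction) for the p-value.
Step 5: p-value = 0.496152; compare to alpha = 0.1. fail to reject H0.

U_X = 11.5, p = 0.496152, fail to reject H0 at alpha = 0.1.


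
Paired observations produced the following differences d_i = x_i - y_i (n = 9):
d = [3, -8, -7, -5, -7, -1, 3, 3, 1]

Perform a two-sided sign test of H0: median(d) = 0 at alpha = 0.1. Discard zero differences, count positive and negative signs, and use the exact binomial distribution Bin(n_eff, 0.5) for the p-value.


Step 1: Discard zero differences. Original n = 9; n_eff = number of nonzero differences = 9.
Nonzero differences (with sign): +3, -8, -7, -5, -7, -1, +3, +3, +1
Step 2: Count signs: positive = 4, negative = 5.
Step 3: Under H0: P(positive) = 0.5, so the number of positives S ~ Bin(9, 0.5).
Step 4: Two-sided exact p-value = sum of Bin(9,0.5) probabilities at or below the observed probability = 1.000000.
Step 5: alpha = 0.1. fail to reject H0.

n_eff = 9, pos = 4, neg = 5, p = 1.000000, fail to reject H0.


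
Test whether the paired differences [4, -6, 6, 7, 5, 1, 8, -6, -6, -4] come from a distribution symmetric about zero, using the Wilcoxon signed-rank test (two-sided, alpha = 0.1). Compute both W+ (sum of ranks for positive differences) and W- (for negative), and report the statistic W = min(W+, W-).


Step 1: Drop any zero differences (none here) and take |d_i|.
|d| = [4, 6, 6, 7, 5, 1, 8, 6, 6, 4]
Step 2: Midrank |d_i| (ties get averaged ranks).
ranks: |4|->2.5, |6|->6.5, |6|->6.5, |7|->9, |5|->4, |1|->1, |8|->10, |6|->6.5, |6|->6.5, |4|->2.5
Step 3: Attach original signs; sum ranks with positive sign and with negative sign.
W+ = 2.5 + 6.5 + 9 + 4 + 1 + 10 = 33
W- = 6.5 + 6.5 + 6.5 + 2.5 = 22
(Check: W+ + W- = 55 should equal n(n+1)/2 = 55.)
Step 4: Test statistic W = min(W+, W-) = 22.
Step 5: Ties in |d|, so use the tie-corrected normal approximation.
        E[W] = n(n+1)/4 = 10*11/4 = 27.5.
        Tie groups: |d|=4 (t=2), |d|=6 (t=4); sum(t^3 - t) = 66.
        Var[W] = n(n+1)(2n+1)/24 - sum(t^3-t)/48 = 2310/24 - 66/48 = 94.875.
        z = (W - E[W]) / sqrt(Var[W]) = (22 - 27.5) / 9.7404 = -0.5647.
        Two-sided p = 2*Phi(z) = 0.572305.
Step 6: alpha = 0.1. fail to reject H0.

W+ = 33, W- = 22, W = min = 22, p = 0.572305, fail to reject H0.


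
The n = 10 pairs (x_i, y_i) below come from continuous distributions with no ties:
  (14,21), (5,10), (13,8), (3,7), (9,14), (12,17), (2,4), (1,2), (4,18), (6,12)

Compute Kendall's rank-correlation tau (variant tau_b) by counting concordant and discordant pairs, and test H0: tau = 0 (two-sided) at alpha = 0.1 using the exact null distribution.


Step 1: Enumerate the 45 unordered pairs (i,j) with i<j and classify each by sign(x_j-x_i) * sign(y_j-y_i).
  (1,2):dx=-9,dy=-11->C; (1,3):dx=-1,dy=-13->C; (1,4):dx=-11,dy=-14->C; (1,5):dx=-5,dy=-7->C
  (1,6):dx=-2,dy=-4->C; (1,7):dx=-12,dy=-17->C; (1,8):dx=-13,dy=-19->C; (1,9):dx=-10,dy=-3->C
  (1,10):dx=-8,dy=-9->C; (2,3):dx=+8,dy=-2->D; (2,4):dx=-2,dy=-3->C; (2,5):dx=+4,dy=+4->C
  (2,6):dx=+7,dy=+7->C; (2,7):dx=-3,dy=-6->C; (2,8):dx=-4,dy=-8->C; (2,9):dx=-1,dy=+8->D
  (2,10):dx=+1,dy=+2->C; (3,4):dx=-10,dy=-1->C; (3,5):dx=-4,dy=+6->D; (3,6):dx=-1,dy=+9->D
  (3,7):dx=-11,dy=-4->C; (3,8):dx=-12,dy=-6->C; (3,9):dx=-9,dy=+10->D; (3,10):dx=-7,dy=+4->D
  (4,5):dx=+6,dy=+7->C; (4,6):dx=+9,dy=+10->C; (4,7):dx=-1,dy=-3->C; (4,8):dx=-2,dy=-5->C
  (4,9):dx=+1,dy=+11->C; (4,10):dx=+3,dy=+5->C; (5,6):dx=+3,dy=+3->C; (5,7):dx=-7,dy=-10->C
  (5,8):dx=-8,dy=-12->C; (5,9):dx=-5,dy=+4->D; (5,10):dx=-3,dy=-2->C; (6,7):dx=-10,dy=-13->C
  (6,8):dx=-11,dy=-15->C; (6,9):dx=-8,dy=+1->D; (6,10):dx=-6,dy=-5->C; (7,8):dx=-1,dy=-2->C
  (7,9):dx=+2,dy=+14->C; (7,10):dx=+4,dy=+8->C; (8,9):dx=+3,dy=+16->C; (8,10):dx=+5,dy=+10->C
  (9,10):dx=+2,dy=-6->D
Step 2: C = 36, D = 9, total pairs = 45.
Step 3: tau = (C - D)/(n(n-1)/2) = (36 - 9)/45 = 0.600000.
Step 4: Exact two-sided p-value (enumerate n! = 3628800 permutations of y under H0): p = 0.016666.
Step 5: alpha = 0.1. reject H0.

tau_b = 0.6000 (C=36, D=9), p = 0.016666, reject H0.


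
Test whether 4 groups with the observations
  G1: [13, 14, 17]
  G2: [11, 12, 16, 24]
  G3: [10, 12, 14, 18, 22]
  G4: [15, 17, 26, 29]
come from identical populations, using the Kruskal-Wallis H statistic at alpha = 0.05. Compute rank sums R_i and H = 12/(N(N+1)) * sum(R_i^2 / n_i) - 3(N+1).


Step 1: Combine all N = 16 observations and assign midranks.
sorted (value, group, rank): (10,G3,1), (11,G2,2), (12,G2,3.5), (12,G3,3.5), (13,G1,5), (14,G1,6.5), (14,G3,6.5), (15,G4,8), (16,G2,9), (17,G1,10.5), (17,G4,10.5), (18,G3,12), (22,G3,13), (24,G2,14), (26,G4,15), (29,G4,16)
Step 2: Sum ranks within each group.
R_1 = 22 (n_1 = 3)
R_2 = 28.5 (n_2 = 4)
R_3 = 36 (n_3 = 5)
R_4 = 49.5 (n_4 = 4)
Step 3: H = 12/(N(N+1)) * sum(R_i^2/n_i) - 3(N+1)
     = 12/(16*17) * (22^2/3 + 28.5^2/4 + 36^2/5 + 49.5^2/4) - 3*17
     = 0.044118 * 1236.16 - 51
     = 3.536397.
Step 4: Ties present; correction factor C = 1 - 18/(16^3 - 16) = 0.995588. Corrected H = 3.536397 / 0.995588 = 3.552068.
Step 5: Under H0, H ~ chi^2(3); p-value = 0.314072.
Step 6: alpha = 0.05. fail to reject H0.

H = 3.5521, df = 3, p = 0.314072, fail to reject H0.


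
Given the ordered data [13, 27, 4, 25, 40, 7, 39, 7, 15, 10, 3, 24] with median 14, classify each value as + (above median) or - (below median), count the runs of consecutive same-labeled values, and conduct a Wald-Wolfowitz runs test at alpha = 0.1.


Step 1: Compute median = 14; label A = above, B = below.
Labels in order: BABAABABABBA  (n_A = 6, n_B = 6)
Step 2: Count runs R = 10.
Step 3: Under H0 (random ordering), E[R] = 2*n_A*n_B/(n_A+n_B) + 1 = 2*6*6/12 + 1 = 7.0000.
        Var[R] = 2*n_A*n_B*(2*n_A*n_B - n_A - n_B) / ((n_A+n_B)^2 * (n_A+n_B-1)) = 4320/1584 = 2.7273.
        SD[R] = 1.6514.
Step 4: Continuity-corrected z = (R - 0.5 - E[R]) / SD[R] = (10 - 0.5 - 7.0000) / 1.6514 = 1.5138.
Step 5: Two-sided p-value via normal approximation = 2*(1 - Phi(|z|)) = 0.130070.
Step 6: alpha = 0.1. fail to reject H0.

R = 10, z = 1.5138, p = 0.130070, fail to reject H0.


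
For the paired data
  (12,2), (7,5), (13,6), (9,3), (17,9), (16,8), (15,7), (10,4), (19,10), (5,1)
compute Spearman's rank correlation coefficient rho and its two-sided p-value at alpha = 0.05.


Step 1: Rank x and y separately (midranks; no ties here).
rank(x): 12->5, 7->2, 13->6, 9->3, 17->9, 16->8, 15->7, 10->4, 19->10, 5->1
rank(y): 2->2, 5->5, 6->6, 3->3, 9->9, 8->8, 7->7, 4->4, 10->10, 1->1
Step 2: d_i = R_x(i) - R_y(i); compute d_i^2.
  (5-2)^2=9, (2-5)^2=9, (6-6)^2=0, (3-3)^2=0, (9-9)^2=0, (8-8)^2=0, (7-7)^2=0, (4-4)^2=0, (10-10)^2=0, (1-1)^2=0
sum(d^2) = 18.
Step 3: rho = 1 - 6*18 / (10*(10^2 - 1)) = 1 - 108/990 = 0.890909.
Step 4: Under H0, t = rho * sqrt((n-2)/(1-rho^2)) = 5.5482 ~ t(8).
Step 5: Two-sided p-value from the t-distribution with 8 df = 0.000542.
Step 6: alpha = 0.05. reject H0.

rho = 0.8909, p = 0.000542, reject H0 at alpha = 0.05.


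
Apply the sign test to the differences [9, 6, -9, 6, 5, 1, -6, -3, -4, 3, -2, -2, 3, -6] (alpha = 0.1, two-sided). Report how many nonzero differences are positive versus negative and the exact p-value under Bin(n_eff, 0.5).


Step 1: Discard zero differences. Original n = 14; n_eff = number of nonzero differences = 14.
Nonzero differences (with sign): +9, +6, -9, +6, +5, +1, -6, -3, -4, +3, -2, -2, +3, -6
Step 2: Count signs: positive = 7, negative = 7.
Step 3: Under H0: P(positive) = 0.5, so the number of positives S ~ Bin(14, 0.5).
Step 4: Two-sided exact p-value = sum of Bin(14,0.5) probabilities at or below the observed probability = 1.000000.
Step 5: alpha = 0.1. fail to reject H0.

n_eff = 14, pos = 7, neg = 7, p = 1.000000, fail to reject H0.


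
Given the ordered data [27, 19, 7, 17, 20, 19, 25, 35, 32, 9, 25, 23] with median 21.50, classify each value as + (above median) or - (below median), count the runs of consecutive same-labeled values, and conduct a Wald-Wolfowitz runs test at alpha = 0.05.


Step 1: Compute median = 21.50; label A = above, B = below.
Labels in order: ABBBBBAAABAA  (n_A = 6, n_B = 6)
Step 2: Count runs R = 5.
Step 3: Under H0 (random ordering), E[R] = 2*n_A*n_B/(n_A+n_B) + 1 = 2*6*6/12 + 1 = 7.0000.
        Var[R] = 2*n_A*n_B*(2*n_A*n_B - n_A - n_B) / ((n_A+n_B)^2 * (n_A+n_B-1)) = 4320/1584 = 2.7273.
        SD[R] = 1.6514.
Step 4: Continuity-corrected z = (R + 0.5 - E[R]) / SD[R] = (5 + 0.5 - 7.0000) / 1.6514 = -0.9083.
Step 5: Two-sided p-value via normal approximation = 2*(1 - Phi(|z|)) = 0.363722.
Step 6: alpha = 0.05. fail to reject H0.

R = 5, z = -0.9083, p = 0.363722, fail to reject H0.


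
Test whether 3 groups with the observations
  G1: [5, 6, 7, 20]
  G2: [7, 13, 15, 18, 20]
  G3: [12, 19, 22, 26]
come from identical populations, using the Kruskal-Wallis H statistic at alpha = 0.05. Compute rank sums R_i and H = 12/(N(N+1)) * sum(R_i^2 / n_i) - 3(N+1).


Step 1: Combine all N = 13 observations and assign midranks.
sorted (value, group, rank): (5,G1,1), (6,G1,2), (7,G1,3.5), (7,G2,3.5), (12,G3,5), (13,G2,6), (15,G2,7), (18,G2,8), (19,G3,9), (20,G1,10.5), (20,G2,10.5), (22,G3,12), (26,G3,13)
Step 2: Sum ranks within each group.
R_1 = 17 (n_1 = 4)
R_2 = 35 (n_2 = 5)
R_3 = 39 (n_3 = 4)
Step 3: H = 12/(N(N+1)) * sum(R_i^2/n_i) - 3(N+1)
     = 12/(13*14) * (17^2/4 + 35^2/5 + 39^2/4) - 3*14
     = 0.065934 * 697.5 - 42
     = 3.989011.
Step 4: Ties present; correction factor C = 1 - 12/(13^3 - 13) = 0.994505. Corrected H = 3.989011 / 0.994505 = 4.011050.
Step 5: Under H0, H ~ chi^2(2); p-value = 0.134590.
Step 6: alpha = 0.05. fail to reject H0.

H = 4.0110, df = 2, p = 0.134590, fail to reject H0.


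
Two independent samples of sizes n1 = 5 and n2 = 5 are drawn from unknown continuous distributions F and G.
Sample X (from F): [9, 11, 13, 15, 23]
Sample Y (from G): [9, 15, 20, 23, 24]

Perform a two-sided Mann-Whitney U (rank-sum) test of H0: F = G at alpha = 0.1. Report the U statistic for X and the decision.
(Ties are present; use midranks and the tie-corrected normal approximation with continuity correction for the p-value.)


Step 1: Combine and sort all 10 observations; assign midranks.
sorted (value, group): (9,X), (9,Y), (11,X), (13,X), (15,X), (15,Y), (20,Y), (23,X), (23,Y), (24,Y)
ranks: 9->1.5, 9->1.5, 11->3, 13->4, 15->5.5, 15->5.5, 20->7, 23->8.5, 23->8.5, 24->10
Step 2: Rank sum for X: R1 = 1.5 + 3 + 4 + 5.5 + 8.5 = 22.5.
Step 3: U_X = R1 - n1(n1+1)/2 = 22.5 - 5*6/2 = 22.5 - 15 = 7.5.
       U_Y = n1*n2 - U_X = 25 - 7.5 = 17.5.
Step 4: Ties are present, so use the tie-corrected normal approximation (with continuity correction) for the p-value.
Step 5: p-value = 0.342782; compare to alpha = 0.1. fail to reject H0.

U_X = 7.5, p = 0.342782, fail to reject H0 at alpha = 0.1.


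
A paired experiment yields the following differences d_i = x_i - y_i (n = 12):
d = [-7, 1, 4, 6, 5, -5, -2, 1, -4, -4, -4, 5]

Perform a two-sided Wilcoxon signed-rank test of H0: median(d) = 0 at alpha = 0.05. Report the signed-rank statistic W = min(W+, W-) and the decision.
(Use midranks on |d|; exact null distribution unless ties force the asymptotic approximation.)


Step 1: Drop any zero differences (none here) and take |d_i|.
|d| = [7, 1, 4, 6, 5, 5, 2, 1, 4, 4, 4, 5]
Step 2: Midrank |d_i| (ties get averaged ranks).
ranks: |7|->12, |1|->1.5, |4|->5.5, |6|->11, |5|->9, |5|->9, |2|->3, |1|->1.5, |4|->5.5, |4|->5.5, |4|->5.5, |5|->9
Step 3: Attach original signs; sum ranks with positive sign and with negative sign.
W+ = 1.5 + 5.5 + 11 + 9 + 1.5 + 9 = 37.5
W- = 12 + 9 + 3 + 5.5 + 5.5 + 5.5 = 40.5
(Check: W+ + W- = 78 should equal n(n+1)/2 = 78.)
Step 4: Test statistic W = min(W+, W-) = 37.5.
Step 5: Ties in |d|, so use the tie-corrected normal approximation.
        E[W] = n(n+1)/4 = 12*13/4 = 39.
        Tie groups: |d|=1 (t=2), |d|=4 (t=4), |d|=5 (t=3); sum(t^3 - t) = 90.
        Var[W] = n(n+1)(2n+1)/24 - sum(t^3-t)/48 = 3900/24 - 90/48 = 160.625.
        z = (W - E[W]) / sqrt(Var[W]) = (37.5 - 39) / 12.6738 = -0.1184.
        Two-sided p = 2*Phi(z) = 0.905787.
Step 6: alpha = 0.05. fail to reject H0.

W+ = 37.5, W- = 40.5, W = min = 37.5, p = 0.905787, fail to reject H0.


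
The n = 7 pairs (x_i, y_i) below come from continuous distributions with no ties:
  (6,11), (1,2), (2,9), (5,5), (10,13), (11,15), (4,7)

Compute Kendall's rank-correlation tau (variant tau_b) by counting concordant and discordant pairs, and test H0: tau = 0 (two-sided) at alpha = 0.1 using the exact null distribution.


Step 1: Enumerate the 21 unordered pairs (i,j) with i<j and classify each by sign(x_j-x_i) * sign(y_j-y_i).
  (1,2):dx=-5,dy=-9->C; (1,3):dx=-4,dy=-2->C; (1,4):dx=-1,dy=-6->C; (1,5):dx=+4,dy=+2->C
  (1,6):dx=+5,dy=+4->C; (1,7):dx=-2,dy=-4->C; (2,3):dx=+1,dy=+7->C; (2,4):dx=+4,dy=+3->C
  (2,5):dx=+9,dy=+11->C; (2,6):dx=+10,dy=+13->C; (2,7):dx=+3,dy=+5->C; (3,4):dx=+3,dy=-4->D
  (3,5):dx=+8,dy=+4->C; (3,6):dx=+9,dy=+6->C; (3,7):dx=+2,dy=-2->D; (4,5):dx=+5,dy=+8->C
  (4,6):dx=+6,dy=+10->C; (4,7):dx=-1,dy=+2->D; (5,6):dx=+1,dy=+2->C; (5,7):dx=-6,dy=-6->C
  (6,7):dx=-7,dy=-8->C
Step 2: C = 18, D = 3, total pairs = 21.
Step 3: tau = (C - D)/(n(n-1)/2) = (18 - 3)/21 = 0.714286.
Step 4: Exact two-sided p-value (enumerate n! = 5040 permutations of y under H0): p = 0.030159.
Step 5: alpha = 0.1. reject H0.

tau_b = 0.7143 (C=18, D=3), p = 0.030159, reject H0.


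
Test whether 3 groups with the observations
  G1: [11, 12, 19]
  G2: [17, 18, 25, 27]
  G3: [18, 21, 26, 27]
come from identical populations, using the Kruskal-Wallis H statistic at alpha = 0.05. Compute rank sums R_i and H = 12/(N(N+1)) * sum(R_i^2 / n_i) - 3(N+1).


Step 1: Combine all N = 11 observations and assign midranks.
sorted (value, group, rank): (11,G1,1), (12,G1,2), (17,G2,3), (18,G2,4.5), (18,G3,4.5), (19,G1,6), (21,G3,7), (25,G2,8), (26,G3,9), (27,G2,10.5), (27,G3,10.5)
Step 2: Sum ranks within each group.
R_1 = 9 (n_1 = 3)
R_2 = 26 (n_2 = 4)
R_3 = 31 (n_3 = 4)
Step 3: H = 12/(N(N+1)) * sum(R_i^2/n_i) - 3(N+1)
     = 12/(11*12) * (9^2/3 + 26^2/4 + 31^2/4) - 3*12
     = 0.090909 * 436.25 - 36
     = 3.659091.
Step 4: Ties present; correction factor C = 1 - 12/(11^3 - 11) = 0.990909. Corrected H = 3.659091 / 0.990909 = 3.692661.
Step 5: Under H0, H ~ chi^2(2); p-value = 0.157815.
Step 6: alpha = 0.05. fail to reject H0.

H = 3.6927, df = 2, p = 0.157815, fail to reject H0.
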